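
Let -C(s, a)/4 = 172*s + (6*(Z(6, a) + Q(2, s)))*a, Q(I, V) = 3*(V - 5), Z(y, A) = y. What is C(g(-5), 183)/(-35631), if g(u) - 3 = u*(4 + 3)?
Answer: -483176/35631 ≈ -13.561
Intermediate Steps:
Q(I, V) = -15 + 3*V (Q(I, V) = 3*(-5 + V) = -15 + 3*V)
g(u) = 3 + 7*u (g(u) = 3 + u*(4 + 3) = 3 + u*7 = 3 + 7*u)
C(s, a) = -688*s - 4*a*(-54 + 18*s) (C(s, a) = -4*(172*s + (6*(6 + (-15 + 3*s)))*a) = -4*(172*s + (6*(-9 + 3*s))*a) = -4*(172*s + (-54 + 18*s)*a) = -4*(172*s + a*(-54 + 18*s)) = -688*s - 4*a*(-54 + 18*s))
C(g(-5), 183)/(-35631) = (-688*(3 + 7*(-5)) + 216*183 - 72*183*(3 + 7*(-5)))/(-35631) = (-688*(3 - 35) + 39528 - 72*183*(3 - 35))*(-1/35631) = (-688*(-32) + 39528 - 72*183*(-32))*(-1/35631) = (22016 + 39528 + 421632)*(-1/35631) = 483176*(-1/35631) = -483176/35631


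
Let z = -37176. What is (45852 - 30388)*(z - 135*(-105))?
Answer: -355687464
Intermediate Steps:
(45852 - 30388)*(z - 135*(-105)) = (45852 - 30388)*(-37176 - 135*(-105)) = 15464*(-37176 + 14175) = 15464*(-23001) = -355687464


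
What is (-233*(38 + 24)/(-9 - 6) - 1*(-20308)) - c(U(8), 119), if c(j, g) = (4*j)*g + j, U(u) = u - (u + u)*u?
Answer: 1177666/15 ≈ 78511.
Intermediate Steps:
U(u) = u - 2*u² (U(u) = u - 2*u*u = u - 2*u²)
c(j, g) = j + 4*g*j (c(j, g) = 4*g*j + j = j + 4*g*j)
(-233*(38 + 24)/(-9 - 6) - 1*(-20308)) - c(U(8), 119) = (-233*(38 + 24)/(-9 - 6) - 1*(-20308)) - 8*(1 - 2*8)*(1 + 4*119) = (-14446/(-15) + 20308) - 8*(1 - 16)*(1 + 476) = (-14446*(-1)/15 + 20308) - 8*(-15)*477 = (-233*(-62/15) + 20308) - (-120)*477 = (14446/15 + 20308) - 1*(-57240) = 319066/15 + 57240 = 1177666/15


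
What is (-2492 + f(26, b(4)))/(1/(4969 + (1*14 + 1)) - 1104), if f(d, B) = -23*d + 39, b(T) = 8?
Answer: 15206184/5502335 ≈ 2.7636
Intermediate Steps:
f(d, B) = 39 - 23*d
(-2492 + f(26, b(4)))/(1/(4969 + (1*14 + 1)) - 1104) = (-2492 + (39 - 23*26))/(1/(4969 + (1*14 + 1)) - 1104) = (-2492 + (39 - 598))/(1/(4969 + (14 + 1)) - 1104) = (-2492 - 559)/(1/(4969 + 15) - 1104) = -3051/(1/4984 - 1104) = -3051/(-5502335/4984) = -3051*(-4984/5502335) = 15206184/5502335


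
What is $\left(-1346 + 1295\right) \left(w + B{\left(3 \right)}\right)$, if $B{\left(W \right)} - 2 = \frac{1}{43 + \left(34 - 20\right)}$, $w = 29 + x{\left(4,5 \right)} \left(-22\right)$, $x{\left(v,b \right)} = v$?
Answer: $\frac{55216}{19} \approx 2906.1$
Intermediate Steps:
$w = -59$ ($w = 29 + 4 \left(-22\right) = 29 - 88 = -59$)
$B{\left(W \right)} = \frac{115}{57}$ ($B{\left(W \right)} = 2 + \frac{1}{43 + \left(34 - 20\right)} = 2 + \frac{1}{43 + 14} = 2 + \frac{1}{57} = \frac{115}{57}$)
$\left(-1346 + 1295\right) \left(w + B{\left(3 \right)}\right) = \left(-1346 + 1295\right) \left(-59 + \frac{115}{57}\right) = \left(-51\right) \left(- \frac{3248}{57}\right) = \frac{55216}{19}$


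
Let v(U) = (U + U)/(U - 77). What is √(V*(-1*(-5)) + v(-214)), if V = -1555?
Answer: I*√658270227/291 ≈ 88.168*I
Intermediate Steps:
v(U) = 2*U/(-77 + U) (v(U) = (2*U)/(-77 + U) = 2*U/(-77 + U))
√(V*(-1*(-5)) + v(-214)) = √(-(-1555)*(-5) + 2*(-214)/(-77 - 214)) = √(-1555*5 + 2*(-214)/(-291)) = √(-7775 + 2*(-214)*(-1/291)) = √(-7775 + 428/291) = √(-2262097/291) = I*√658270227/291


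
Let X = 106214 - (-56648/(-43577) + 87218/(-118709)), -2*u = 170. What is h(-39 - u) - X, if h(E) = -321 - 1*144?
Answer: -551845632770501/5172982093 ≈ -1.0668e+5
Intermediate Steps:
u = -85 (u = -½*170 = -85)
h(E) = -465 (h(E) = -321 - 144 = -465)
X = 549440196097256/5172982093 (X = 106214 - (-56648*(-1/43577) + 87218*(-1/118709)) = 106214 - (56648/43577 - 87218/118709) = 106214 - 1*2923928646/5172982093 = 106214 - 2923928646/5172982093 = 549440196097256/5172982093 ≈ 1.0621e+5)
h(-39 - u) - X = -465 - 1*549440196097256/5172982093 = -465 - 549440196097256/5172982093 = -551845632770501/5172982093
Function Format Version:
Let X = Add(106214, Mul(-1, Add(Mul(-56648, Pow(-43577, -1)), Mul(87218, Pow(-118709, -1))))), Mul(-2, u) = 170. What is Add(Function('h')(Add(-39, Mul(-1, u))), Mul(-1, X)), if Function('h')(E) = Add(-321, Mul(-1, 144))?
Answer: Rational(-551845632770501, 5172982093) ≈ -1.0668e+5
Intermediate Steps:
u = -85 (u = Mul(Rational(-1, 2), 170) = -85)
Function('h')(E) = -465 (Function('h')(E) = Add(-321, -144) = -465)
X = Rational(549440196097256, 5172982093) (X = Add(106214, Mul(-1, Add(Mul(-56648, Rational(-1, 43577)), Mul(87218, Rational(-1, 118709))))) = Add(106214, Mul(-1, Add(Rational(56648, 43577), Rational(-87218, 118709)))) = Add(106214, Mul(-1, Rational(2923928646, 5172982093))) = Add(106214, Rational(-2923928646, 5172982093)) = Rational(549440196097256, 5172982093) ≈ 1.0621e+5)
Add(Function('h')(Add(-39, Mul(-1, u))), Mul(-1, X)) = Add(-465, Mul(-1, Rational(549440196097256, 5172982093))) = Add(-465, Rational(-549440196097256, 5172982093)) = Rational(-551845632770501, 5172982093)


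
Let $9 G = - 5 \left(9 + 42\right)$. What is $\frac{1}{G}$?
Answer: $- \frac{3}{85} \approx -0.035294$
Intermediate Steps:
$G = - \frac{85}{3}$ ($G = \frac{\left(-5\right) \left(9 + 42\right)}{9} = \frac{\left(-5\right) 51}{9} = \frac{1}{9} \left(-255\right) = - \frac{85}{3} \approx -28.333$)
$\frac{1}{G} = \frac{1}{- \frac{85}{3}} = - \frac{3}{85}$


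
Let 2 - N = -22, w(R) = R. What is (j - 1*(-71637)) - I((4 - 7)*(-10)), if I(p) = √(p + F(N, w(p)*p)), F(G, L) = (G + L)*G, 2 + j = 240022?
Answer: 311657 - √22206 ≈ 3.1151e+5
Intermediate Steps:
j = 240020 (j = -2 + 240022 = 240020)
N = 24 (N = 2 - 1*(-22) = 2 + 22 = 24)
F(G, L) = G*(G + L)
I(p) = √(576 + p + 24*p²) (I(p) = √(p + 24*(24 + p*p)) = √(p + 24*(24 + p²)) = √(p + (576 + 24*p²)) = √(576 + p + 24*p²))
(j - 1*(-71637)) - I((4 - 7)*(-10)) = (240020 - 1*(-71637)) - √(576 + (4 - 7)*(-10) + 24*((4 - 7)*(-10))²) = (240020 + 71637) - √(576 - 3*(-10) + 24*(-3*(-10))²) = 311657 - √(576 + 30 + 24*30²) = 311657 - √(576 + 30 + 24*900) = 311657 - √(576 + 30 + 21600) = 311657 - √22206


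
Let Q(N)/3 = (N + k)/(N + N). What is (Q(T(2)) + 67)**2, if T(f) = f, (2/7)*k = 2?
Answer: 87025/16 ≈ 5439.1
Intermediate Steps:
k = 7 (k = (7/2)*2 = 7)
Q(N) = 3*(7 + N)/(2*N) (Q(N) = 3*((N + 7)/(N + N)) = 3*((7 + N)/((2*N))) = 3*((7 + N)*(1/(2*N))) = 3*((7 + N)/(2*N)) = 3*(7 + N)/(2*N))
(Q(T(2)) + 67)**2 = ((3/2)*(7 + 2)/2 + 67)**2 = ((3/2)*(1/2)*9 + 67)**2 = (27/4 + 67)**2 = (295/4)**2 = 87025/16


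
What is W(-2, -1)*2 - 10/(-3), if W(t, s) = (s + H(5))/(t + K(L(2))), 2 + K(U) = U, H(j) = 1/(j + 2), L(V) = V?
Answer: 88/21 ≈ 4.1905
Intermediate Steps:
H(j) = 1/(2 + j)
K(U) = -2 + U
W(t, s) = (⅐ + s)/t (W(t, s) = (s + 1/(2 + 5))/(t + (-2 + 2)) = (s + 1/7)/(t + 0) = (s + ⅐)/t = (⅐ + s)/t)
W(-2, -1)*2 - 10/(-3) = ((⅐ - 1)/(-2))*2 - 10/(-3) = -½*(-6/7)*2 - 10*(-⅓) = (3/7)*2 + 10/3 = 6/7 + 10/3 = 88/21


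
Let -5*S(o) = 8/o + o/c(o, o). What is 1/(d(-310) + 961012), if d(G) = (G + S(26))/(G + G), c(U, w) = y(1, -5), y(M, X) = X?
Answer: 50375/48411004608 ≈ 1.0406e-6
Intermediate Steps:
c(U, w) = -5
S(o) = -8/(5*o) + o/25 (S(o) = -(8/o + o/(-5))/5 = -(8/o + o*(-⅕))/5 = -(8/o - o/5)/5 = -8/(5*o) + o/25)
d(G) = (318/325 + G)/(2*G) (d(G) = (G + (1/25)*(-40 + 26²)/26)/(G + G) = (G + (1/25)*(1/26)*(-40 + 676))/((2*G)) = (G + (1/25)*(1/26)*636)*(1/(2*G)) = (G + 318/325)*(1/(2*G)) = (318/325 + G)*(1/(2*G)) = (318/325 + G)/(2*G))
1/(d(-310) + 961012) = 1/((1/650)*(318 + 325*(-310))/(-310) + 961012) = 1/((1/650)*(-1/310)*(318 - 100750) + 961012) = 1/((1/650)*(-1/310)*(-100432) + 961012) = 1/(25108/50375 + 961012) = 1/(48411004608/50375) = 50375/48411004608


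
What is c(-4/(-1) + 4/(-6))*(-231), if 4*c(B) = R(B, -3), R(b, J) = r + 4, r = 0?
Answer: -231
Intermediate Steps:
R(b, J) = 4 (R(b, J) = 0 + 4 = 4)
c(B) = 1 (c(B) = (¼)*4 = 1)
c(-4/(-1) + 4/(-6))*(-231) = 1*(-231) = -231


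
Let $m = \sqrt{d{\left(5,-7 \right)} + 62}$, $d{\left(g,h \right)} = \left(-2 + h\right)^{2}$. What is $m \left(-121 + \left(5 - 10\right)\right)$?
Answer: $- 126 \sqrt{143} \approx -1506.7$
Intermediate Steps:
$m = \sqrt{143}$ ($m = \sqrt{\left(-2 - 7\right)^{2} + 62} = \sqrt{\left(-9\right)^{2} + 62} = \sqrt{81 + 62} = \sqrt{143} \approx 11.958$)
$m \left(-121 + \left(5 - 10\right)\right) = \sqrt{143} \left(-121 + \left(5 - 10\right)\right) = \sqrt{143} \left(-121 - 5\right) = \sqrt{143} \left(-126\right) = - 126 \sqrt{143}$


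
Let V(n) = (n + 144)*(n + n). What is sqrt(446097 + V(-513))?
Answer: sqrt(824691) ≈ 908.13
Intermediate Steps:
V(n) = 2*n*(144 + n) (V(n) = (144 + n)*(2*n) = 2*n*(144 + n))
sqrt(446097 + V(-513)) = sqrt(446097 + 2*(-513)*(144 - 513)) = sqrt(446097 + 2*(-513)*(-369)) = sqrt(446097 + 378594) = sqrt(824691)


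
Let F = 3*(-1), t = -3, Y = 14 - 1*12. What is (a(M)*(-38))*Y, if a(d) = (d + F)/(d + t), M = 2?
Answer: -76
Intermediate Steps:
Y = 2 (Y = 14 - 12 = 2)
F = -3
a(d) = 1 (a(d) = (d - 3)/(d - 3) = (-3 + d)/(-3 + d) = 1)
(a(M)*(-38))*Y = (1*(-38))*2 = -38*2 = -76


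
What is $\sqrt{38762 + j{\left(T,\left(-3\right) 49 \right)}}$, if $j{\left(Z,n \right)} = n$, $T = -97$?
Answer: $\sqrt{38615} \approx 196.51$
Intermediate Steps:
$\sqrt{38762 + j{\left(T,\left(-3\right) 49 \right)}} = \sqrt{38762 - 147} = \sqrt{38615}$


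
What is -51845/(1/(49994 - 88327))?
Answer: 1987374385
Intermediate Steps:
-51845/(1/(49994 - 88327)) = -51845/(1/(-38333)) = -51845/(-1/38333) = -51845*(-38333) = 1987374385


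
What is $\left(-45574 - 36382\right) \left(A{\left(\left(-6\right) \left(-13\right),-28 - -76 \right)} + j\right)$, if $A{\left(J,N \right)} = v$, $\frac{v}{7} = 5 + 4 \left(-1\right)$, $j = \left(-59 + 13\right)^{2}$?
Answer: $-173992588$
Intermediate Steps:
$j = 2116$ ($j = \left(-46\right)^{2} = 2116$)
$v = 7$ ($v = 7 \left(5 + 4 \left(-1\right)\right) = 7 \left(5 - 4\right) = 7 \cdot 1 = 7$)
$A{\left(J,N \right)} = 7$
$\left(-45574 - 36382\right) \left(A{\left(\left(-6\right) \left(-13\right),-28 - -76 \right)} + j\right) = \left(-45574 - 36382\right) \left(7 + 2116\right) = \left(-81956\right) 2123 = -173992588$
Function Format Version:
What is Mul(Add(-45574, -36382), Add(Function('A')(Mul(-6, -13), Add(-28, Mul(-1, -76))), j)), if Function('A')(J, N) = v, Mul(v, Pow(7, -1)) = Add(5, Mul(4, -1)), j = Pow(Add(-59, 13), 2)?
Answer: -173992588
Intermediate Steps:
j = 2116 (j = Pow(-46, 2) = 2116)
v = 7 (v = Mul(7, Add(5, Mul(4, -1))) = Mul(7, Add(5, -4)) = Mul(7, 1) = 7)
Function('A')(J, N) = 7
Mul(Add(-45574, -36382), Add(Function('A')(Mul(-6, -13), Add(-28, Mul(-1, -76))), j)) = Mul(Add(-45574, -36382), Add(7, 2116)) = Mul(-81956, 2123) = -173992588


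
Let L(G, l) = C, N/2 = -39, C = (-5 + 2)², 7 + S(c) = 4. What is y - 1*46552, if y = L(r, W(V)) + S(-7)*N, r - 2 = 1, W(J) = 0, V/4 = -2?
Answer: -46309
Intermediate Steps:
V = -8 (V = 4*(-2) = -8)
S(c) = -3 (S(c) = -7 + 4 = -3)
r = 3 (r = 2 + 1 = 3)
C = 9 (C = (-3)² = 9)
N = -78 (N = 2*(-39) = -78)
L(G, l) = 9
y = 243 (y = 9 - 3*(-78) = 9 + 234 = 243)
y - 1*46552 = 243 - 1*46552 = 243 - 46552 = -46309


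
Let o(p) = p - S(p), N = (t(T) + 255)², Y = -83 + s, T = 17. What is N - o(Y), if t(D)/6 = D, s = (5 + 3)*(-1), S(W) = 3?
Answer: 127543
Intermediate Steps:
s = -8 (s = 8*(-1) = -8)
t(D) = 6*D
Y = -91 (Y = -83 - 8 = -91)
N = 127449 (N = (6*17 + 255)² = (102 + 255)² = 357² = 127449)
o(p) = -3 + p (o(p) = p - 1*3 = p - 3 = -3 + p)
N - o(Y) = 127449 - (-3 - 91) = 127449 - 1*(-94) = 127449 + 94 = 127543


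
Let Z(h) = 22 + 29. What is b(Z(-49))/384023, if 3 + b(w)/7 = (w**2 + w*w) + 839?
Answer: 42266/384023 ≈ 0.11006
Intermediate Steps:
Z(h) = 51
b(w) = 5852 + 14*w**2 (b(w) = -21 + 7*((w**2 + w*w) + 839) = -21 + 7*((w**2 + w**2) + 839) = -21 + 7*(2*w**2 + 839) = -21 + 7*(839 + 2*w**2) = -21 + (5873 + 14*w**2) = 5852 + 14*w**2)
b(Z(-49))/384023 = (5852 + 14*51**2)/384023 = (5852 + 14*2601)*(1/384023) = (5852 + 36414)*(1/384023) = 42266*(1/384023) = 42266/384023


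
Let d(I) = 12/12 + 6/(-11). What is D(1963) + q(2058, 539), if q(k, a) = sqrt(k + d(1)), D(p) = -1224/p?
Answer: -1224/1963 + sqrt(249073)/11 ≈ 44.747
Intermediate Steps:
d(I) = 5/11 (d(I) = 12*(1/12) + 6*(-1/11) = 1 - 6/11 = 5/11)
q(k, a) = sqrt(5/11 + k) (q(k, a) = sqrt(k + 5/11) = sqrt(5/11 + k))
D(1963) + q(2058, 539) = -1224/1963 + sqrt(55 + 121*2058)/11 = -1224*1/1963 + sqrt(55 + 249018)/11 = -1224/1963 + sqrt(249073)/11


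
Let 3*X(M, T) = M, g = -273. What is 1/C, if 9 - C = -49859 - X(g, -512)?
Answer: 1/49777 ≈ 2.0090e-5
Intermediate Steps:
X(M, T) = M/3
C = 49777 (C = 9 - (-49859 - (-273)/3) = 9 - (-49859 - 1*(-91)) = 9 - (-49859 + 91) = 9 - 1*(-49768) = 9 + 49768 = 49777)
1/C = 1/49777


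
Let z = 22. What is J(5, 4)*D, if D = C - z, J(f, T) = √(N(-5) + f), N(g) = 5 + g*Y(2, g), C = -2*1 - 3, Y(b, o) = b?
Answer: 0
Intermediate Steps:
C = -5 (C = -2 - 3 = -5)
N(g) = 5 + 2*g (N(g) = 5 + g*2 = 5 + 2*g)
J(f, T) = √(-5 + f) (J(f, T) = √((5 + 2*(-5)) + f) = √((5 - 10) + f) = √(-5 + f))
D = -27 (D = -5 - 1*22 = -5 - 22 = -27)
J(5, 4)*D = √(-5 + 5)*(-27) = √0*(-27) = 0*(-27) = 0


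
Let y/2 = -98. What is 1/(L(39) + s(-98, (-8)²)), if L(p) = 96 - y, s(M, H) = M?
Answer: 1/194 ≈ 0.0051546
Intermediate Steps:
y = -196 (y = 2*(-98) = -196)
L(p) = 292 (L(p) = 96 - 1*(-196) = 96 + 196 = 292)
1/(L(39) + s(-98, (-8)²)) = 1/(292 - 98) = 1/194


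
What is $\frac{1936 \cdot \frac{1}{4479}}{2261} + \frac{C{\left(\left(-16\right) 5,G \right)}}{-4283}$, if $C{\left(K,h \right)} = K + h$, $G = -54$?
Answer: $\frac{1365312434}{43374022377} \approx 0.031478$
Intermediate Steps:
$\frac{1936 \cdot \frac{1}{4479}}{2261} + \frac{C{\left(\left(-16\right) 5,G \right)}}{-4283} = \frac{1936 \cdot \frac{1}{4479}}{2261} + \frac{\left(-16\right) 5 - 54}{-4283} = 1936 \cdot \frac{1}{4479} \cdot \frac{1}{2261} + \left(-80 - 54\right) \left(- \frac{1}{4283}\right) = \frac{1936}{4479} \cdot \frac{1}{2261} - - \frac{134}{4283} = \frac{1936}{10127019} + \frac{134}{4283} = \frac{1365312434}{43374022377}$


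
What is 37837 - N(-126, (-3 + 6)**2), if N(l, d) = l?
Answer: 37963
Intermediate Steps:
37837 - N(-126, (-3 + 6)**2) = 37837 - 1*(-126) = 37837 + 126 = 37963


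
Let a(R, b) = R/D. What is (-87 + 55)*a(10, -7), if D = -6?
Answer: 160/3 ≈ 53.333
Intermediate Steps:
a(R, b) = -R/6 (a(R, b) = R/(-6) = R*(-1/6) = -R/6)
(-87 + 55)*a(10, -7) = (-87 + 55)*(-1/6*10) = -32*(-5/3) = 160/3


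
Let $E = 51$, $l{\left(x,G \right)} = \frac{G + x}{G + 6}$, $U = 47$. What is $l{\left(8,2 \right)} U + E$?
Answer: $\frac{439}{4} \approx 109.75$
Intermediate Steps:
$l{\left(x,G \right)} = \frac{G + x}{6 + G}$
$l{\left(8,2 \right)} U + E = \frac{2 + 8}{6 + 2} \cdot 47 + 51 = \frac{1}{8} \cdot 10 \cdot 47 + 51 = \frac{5}{4} \cdot 47 + 51 = \frac{235}{4} + 51 = \frac{439}{4}$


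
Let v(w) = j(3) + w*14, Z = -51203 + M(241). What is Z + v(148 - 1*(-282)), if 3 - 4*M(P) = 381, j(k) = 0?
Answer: -90555/2 ≈ -45278.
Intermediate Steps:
M(P) = -189/2 (M(P) = 3/4 - 1/4*381 = 3/4 - 381/4 = -189/2)
Z = -102595/2 (Z = -51203 - 189/2 = -102595/2 ≈ -51298.)
v(w) = 14*w (v(w) = 0 + w*14 = 0 + 14*w = 14*w)
Z + v(148 - 1*(-282)) = -102595/2 + 14*(148 - 1*(-282)) = -102595/2 + 14*(148 + 282) = -102595/2 + 14*430 = -102595/2 + 6020 = -90555/2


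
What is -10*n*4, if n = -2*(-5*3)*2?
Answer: -2400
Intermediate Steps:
n = 60 (n = -(-30)*2 = -2*(-30) = 60)
-10*n*4 = -10*60*4 = -600*4 = -2400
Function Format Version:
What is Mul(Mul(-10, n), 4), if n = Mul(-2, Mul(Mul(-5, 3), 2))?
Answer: -2400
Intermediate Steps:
n = 60 (n = Mul(-2, Mul(-15, 2)) = Mul(-2, -30) = 60)
Mul(Mul(-10, n), 4) = Mul(Mul(-10, 60), 4) = Mul(-600, 4) = -2400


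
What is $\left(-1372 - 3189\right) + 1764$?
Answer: $-2797$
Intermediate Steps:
$\left(-1372 - 3189\right) + 1764 = -4561 + 1764 = -2797$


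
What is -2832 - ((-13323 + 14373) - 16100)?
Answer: 12218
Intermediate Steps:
-2832 - ((-13323 + 14373) - 16100) = -2832 - (1050 - 16100) = -2832 - 1*(-15050) = -2832 + 15050 = 12218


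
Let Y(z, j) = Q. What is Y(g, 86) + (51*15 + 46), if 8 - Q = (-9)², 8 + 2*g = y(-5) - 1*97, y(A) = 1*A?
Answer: 738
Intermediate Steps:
y(A) = A
g = -55 (g = -4 + (-5 - 1*97)/2 = -4 + (-5 - 97)/2 = -4 + (½)*(-102) = -4 - 51 = -55)
Q = -73 (Q = 8 - 1*(-9)² = 8 - 1*81 = 8 - 81 = -73)
Y(z, j) = -73
Y(g, 86) + (51*15 + 46) = -73 + (51*15 + 46) = -73 + (765 + 46) = -73 + 811 = 738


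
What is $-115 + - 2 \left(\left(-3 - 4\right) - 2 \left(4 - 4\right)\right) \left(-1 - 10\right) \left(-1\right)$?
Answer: $39$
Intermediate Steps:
$-115 + - 2 \left(\left(-3 - 4\right) - 2 \left(4 - 4\right)\right) \left(-1 - 10\right) \left(-1\right) = -115 + - 2 \left(-7 - 0\right) \left(-1 - 10\right) \left(-1\right) = -115 + - 2 \left(-7 + 0\right) \left(-1 - 10\right) \left(-1\right) = -115 + \left(-2\right) \left(-7\right) \left(\left(-11\right) \left(-1\right)\right) = -115 + 14 \cdot 11 = -115 + 154 = 39$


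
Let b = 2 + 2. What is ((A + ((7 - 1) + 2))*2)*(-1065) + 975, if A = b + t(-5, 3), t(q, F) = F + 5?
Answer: -41625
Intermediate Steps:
t(q, F) = 5 + F
b = 4
A = 12 (A = 4 + (5 + 3) = 4 + 8 = 12)
((A + ((7 - 1) + 2))*2)*(-1065) + 975 = ((12 + ((7 - 1) + 2))*2)*(-1065) + 975 = ((12 + (6 + 2))*2)*(-1065) + 975 = ((12 + 8)*2)*(-1065) + 975 = (20*2)*(-1065) + 975 = 40*(-1065) + 975 = -42600 + 975 = -41625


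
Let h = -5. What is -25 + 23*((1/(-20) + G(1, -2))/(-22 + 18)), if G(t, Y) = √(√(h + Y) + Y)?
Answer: -1977/80 - 23*√(-2 + I*√7)/4 ≈ -29.378 - 9.375*I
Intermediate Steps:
G(t, Y) = √(Y + √(-5 + Y)) (G(t, Y) = √(√(-5 + Y) + Y) = √(Y + √(-5 + Y)))
-25 + 23*((1/(-20) + G(1, -2))/(-22 + 18)) = -25 + 23*((1/(-20) + √(-2 + √(-5 - 2)))/(-22 + 18)) = -25 + 23*((-1/20 + √(-2 + √(-7)))/(-4)) = -25 + 23*((-1/20 + √(-2 + I*√7))*(-¼)) = -25 + 23*(1/80 - √(-2 + I*√7)/4) = -25 + (23/80 - 23*√(-2 + I*√7)/4) = -1977/80 - 23*√(-2 + I*√7)/4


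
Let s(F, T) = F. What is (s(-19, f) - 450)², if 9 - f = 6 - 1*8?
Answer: 219961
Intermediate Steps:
f = 11 (f = 9 - (6 - 1*8) = 9 - (6 - 8) = 9 - 1*(-2) = 9 + 2 = 11)
(s(-19, f) - 450)² = (-19 - 450)² = (-469)² = 219961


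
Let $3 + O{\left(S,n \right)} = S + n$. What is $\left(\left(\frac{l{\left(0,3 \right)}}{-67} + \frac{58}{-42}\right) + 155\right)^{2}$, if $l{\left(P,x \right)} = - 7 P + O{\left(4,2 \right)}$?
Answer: $\frac{46690134241}{1979649} \approx 23585.0$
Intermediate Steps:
$O{\left(S,n \right)} = -3 + S + n$ ($O{\left(S,n \right)} = -3 + \left(S + n\right) = -3 + S + n$)
$l{\left(P,x \right)} = 3 - 7 P$ ($l{\left(P,x \right)} = - 7 P + \left(-3 + 4 + 2\right) = - 7 P + 3 = 3 - 7 P$)
$\left(\left(\frac{l{\left(0,3 \right)}}{-67} + \frac{58}{-42}\right) + 155\right)^{2} = \left(\left(\frac{3 - 0}{-67} + \frac{58}{-42}\right) + 155\right)^{2} = \left(\left(\left(3 + 0\right) \left(- \frac{1}{67}\right) + 58 \left(- \frac{1}{42}\right)\right) + 155\right)^{2} = \left(\left(3 \left(- \frac{1}{67}\right) - \frac{29}{21}\right) + 155\right)^{2} = \left(\left(- \frac{3}{67} - \frac{29}{21}\right) + 155\right)^{2} = \left(- \frac{2006}{1407} + 155\right)^{2} = \left(\frac{216079}{1407}\right)^{2} = \frac{46690134241}{1979649}$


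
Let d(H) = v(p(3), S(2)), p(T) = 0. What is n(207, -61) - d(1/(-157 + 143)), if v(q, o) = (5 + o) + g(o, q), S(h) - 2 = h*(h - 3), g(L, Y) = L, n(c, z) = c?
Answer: 202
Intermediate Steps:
S(h) = 2 + h*(-3 + h) (S(h) = 2 + h*(h - 3) = 2 + h*(-3 + h))
v(q, o) = 5 + 2*o (v(q, o) = (5 + o) + o = 5 + 2*o)
d(H) = 5 (d(H) = 5 + 2*(2 + 2**2 - 3*2) = 5 + 2*(2 + 4 - 6) = 5 + 2*0 = 5 + 0 = 5)
n(207, -61) - d(1/(-157 + 143)) = 207 - 1*5 = 207 - 5 = 202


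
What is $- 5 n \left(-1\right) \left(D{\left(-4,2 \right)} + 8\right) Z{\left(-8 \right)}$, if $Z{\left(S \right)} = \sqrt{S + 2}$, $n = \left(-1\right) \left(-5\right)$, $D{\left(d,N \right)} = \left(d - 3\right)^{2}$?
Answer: $1425 i \sqrt{6} \approx 3490.5 i$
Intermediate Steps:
$D{\left(d,N \right)} = \left(-3 + d\right)^{2}$
$n = 5$
$Z{\left(S \right)} = \sqrt{2 + S}$
$- 5 n \left(-1\right) \left(D{\left(-4,2 \right)} + 8\right) Z{\left(-8 \right)} = - 5 \cdot 5 \left(-1\right) \left(\left(-3 - 4\right)^{2} + 8\right) \sqrt{2 - 8} = \left(-5\right) \left(-5\right) \left(\left(-7\right)^{2} + 8\right) \sqrt{-6} = 25 \left(49 + 8\right) i \sqrt{6} = 25 \cdot 57 i \sqrt{6} = 1425 i \sqrt{6}$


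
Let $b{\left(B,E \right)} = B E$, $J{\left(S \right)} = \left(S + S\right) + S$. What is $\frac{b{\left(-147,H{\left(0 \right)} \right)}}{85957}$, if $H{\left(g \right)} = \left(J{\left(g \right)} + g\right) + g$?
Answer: $0$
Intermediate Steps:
$J{\left(S \right)} = 3 S$ ($J{\left(S \right)} = 2 S + S = 3 S$)
$H{\left(g \right)} = 5 g$ ($H{\left(g \right)} = \left(3 g + g\right) + g = 4 g + g = 5 g$)
$\frac{b{\left(-147,H{\left(0 \right)} \right)}}{85957} = \frac{\left(-147\right) 5 \cdot 0}{85957} = \left(-147\right) 0 \cdot \frac{1}{85957} = 0 \cdot \frac{1}{85957} = 0$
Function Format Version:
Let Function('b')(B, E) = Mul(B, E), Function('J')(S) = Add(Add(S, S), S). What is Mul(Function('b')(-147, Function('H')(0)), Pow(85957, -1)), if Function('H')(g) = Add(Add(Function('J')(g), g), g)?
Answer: 0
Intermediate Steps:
Function('J')(S) = Mul(3, S) (Function('J')(S) = Add(Mul(2, S), S) = Mul(3, S))
Function('H')(g) = Mul(5, g) (Function('H')(g) = Add(Add(Mul(3, g), g), g) = Add(Mul(4, g), g) = Mul(5, g))
Mul(Function('b')(-147, Function('H')(0)), Pow(85957, -1)) = Mul(Mul(-147, Mul(5, 0)), Pow(85957, -1)) = Mul(Mul(-147, 0), Rational(1, 85957)) = Mul(0, Rational(1, 85957)) = 0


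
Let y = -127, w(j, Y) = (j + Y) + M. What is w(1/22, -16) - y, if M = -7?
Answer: 2289/22 ≈ 104.05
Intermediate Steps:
w(j, Y) = -7 + Y + j (w(j, Y) = (j + Y) - 7 = (Y + j) - 7 = -7 + Y + j)
w(1/22, -16) - y = (-7 - 16 + 1/22) - 1*(-127) = (-7 - 16 + 1/22) + 127 = -505/22 + 127 = 2289/22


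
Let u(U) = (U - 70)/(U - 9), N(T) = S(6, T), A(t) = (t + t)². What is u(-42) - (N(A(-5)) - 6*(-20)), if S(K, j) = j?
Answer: -11108/51 ≈ -217.80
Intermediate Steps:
A(t) = 4*t² (A(t) = (2*t)² = 4*t²)
N(T) = T
u(U) = (-70 + U)/(-9 + U)
u(-42) - (N(A(-5)) - 6*(-20)) = (-70 - 42)/(-9 - 42) - (4*(-5)² - 6*(-20)) = -112/(-51) - (4*25 + 120) = -1/51*(-112) - (100 + 120) = 112/51 - 1*220 = 112/51 - 220 = -11108/51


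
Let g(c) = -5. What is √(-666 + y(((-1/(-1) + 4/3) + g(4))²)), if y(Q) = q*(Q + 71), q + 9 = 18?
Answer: √37 ≈ 6.0828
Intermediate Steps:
q = 9 (q = -9 + 18 = 9)
y(Q) = 639 + 9*Q (y(Q) = 9*(Q + 71) = 9*(71 + Q) = 639 + 9*Q)
√(-666 + y(((-1/(-1) + 4/3) + g(4))²)) = √(-666 + (639 + 9*((-1/(-1) + 4/3) - 5)²)) = √(-666 + (639 + 9*((-1*(-1) + 4*(⅓)) - 5)²)) = √(-666 + (639 + 9*((1 + 4/3) - 5)²)) = √(-666 + (639 + 9*(7/3 - 5)²)) = √(-666 + (639 + 9*(-8/3)²)) = √(-666 + (639 + 9*(64/9))) = √(-666 + (639 + 64)) = √(-666 + 703) = √37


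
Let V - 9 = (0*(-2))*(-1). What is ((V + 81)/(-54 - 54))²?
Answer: 25/36 ≈ 0.69444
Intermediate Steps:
V = 9 (V = 9 + (0*(-2))*(-1) = 9 + 0*(-1) = 9 + 0 = 9)
((V + 81)/(-54 - 54))² = ((9 + 81)/(-54 - 54))² = (90/(-108))² = (90*(-1/108))² = (-⅚)² = 25/36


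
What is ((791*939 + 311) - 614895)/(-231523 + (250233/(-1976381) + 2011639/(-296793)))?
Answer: -10739788421805135/19401413708764541 ≈ -0.55356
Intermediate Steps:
((791*939 + 311) - 614895)/(-231523 + (250233/(-1976381) + 2011639/(-296793))) = ((742749 + 311) - 614895)/(-231523 + (250233*(-1/1976381) + 2011639*(-1/296793))) = (743060 - 614895)/(-231523 + (-250233/1976381 - 287377/42399)) = 128165/(-231523 - 578576071604/83796578019) = 128165/(-19401413708764541/83796578019) = 128165*(-83796578019/19401413708764541) = -10739788421805135/19401413708764541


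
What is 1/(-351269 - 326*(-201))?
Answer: -1/285743 ≈ -3.4996e-6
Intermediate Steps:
1/(-351269 - 326*(-201)) = 1/(-351269 + 65526) = 1/(-285743) = -1/285743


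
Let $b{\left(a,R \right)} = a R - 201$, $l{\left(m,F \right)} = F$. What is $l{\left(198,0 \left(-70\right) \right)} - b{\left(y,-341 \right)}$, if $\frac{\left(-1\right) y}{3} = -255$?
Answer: $261066$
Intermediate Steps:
$y = 765$ ($y = \left(-3\right) \left(-255\right) = 765$)
$b{\left(a,R \right)} = -201 + R a$ ($b{\left(a,R \right)} = R a - 201 = -201 + R a$)
$l{\left(198,0 \left(-70\right) \right)} - b{\left(y,-341 \right)} = 0 \left(-70\right) - \left(-201 - 260865\right) = 0 - \left(-201 - 260865\right) = 0 - -261066 = 0 + 261066 = 261066$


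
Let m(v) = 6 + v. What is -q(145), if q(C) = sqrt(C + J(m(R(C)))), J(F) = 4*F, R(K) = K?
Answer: -sqrt(749) ≈ -27.368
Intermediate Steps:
q(C) = sqrt(24 + 5*C) (q(C) = sqrt(C + 4*(6 + C)) = sqrt(C + (24 + 4*C)) = sqrt(24 + 5*C))
-q(145) = -sqrt(24 + 5*145) = -sqrt(24 + 725) = -sqrt(749)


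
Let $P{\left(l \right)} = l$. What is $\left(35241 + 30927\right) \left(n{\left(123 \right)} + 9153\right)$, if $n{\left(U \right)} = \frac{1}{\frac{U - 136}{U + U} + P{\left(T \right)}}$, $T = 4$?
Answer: $\frac{588088545912}{971} \approx 6.0565 \cdot 10^{8}$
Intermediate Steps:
$n{\left(U \right)} = \frac{1}{4 + \frac{-136 + U}{2 U}}$ ($n{\left(U \right)} = \frac{1}{\frac{U - 136}{U + U} + 4} = \frac{1}{\frac{-136 + U}{2 U} + 4} = \frac{1}{4 + \frac{-136 + U}{2 U}}$)
$\left(35241 + 30927\right) \left(n{\left(123 \right)} + 9153\right) = \left(35241 + 30927\right) \left(2 \cdot 123 \frac{1}{-136 + 9 \cdot 123} + 9153\right) = 66168 \left(2 \cdot 123 \frac{1}{-136 + 1107} + 9153\right) = 66168 \left(2 \cdot 123 \cdot \frac{1}{971} + 9153\right) = 66168 \left(\frac{246}{971} + 9153\right) = 66168 \cdot \frac{8887809}{971} = \frac{588088545912}{971}$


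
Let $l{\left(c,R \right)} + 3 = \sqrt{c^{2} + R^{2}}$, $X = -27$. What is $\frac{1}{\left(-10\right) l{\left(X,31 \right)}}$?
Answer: $- \frac{3}{16810} - \frac{13 \sqrt{10}}{16810} \approx -0.002624$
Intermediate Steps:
$l{\left(c,R \right)} = -3 + \sqrt{R^{2} + c^{2}}$ ($l{\left(c,R \right)} = -3 + \sqrt{c^{2} + R^{2}} = -3 + \sqrt{R^{2} + c^{2}}$)
$\frac{1}{\left(-10\right) l{\left(X,31 \right)}} = \frac{1}{\left(-10\right) \left(-3 + \sqrt{31^{2} + \left(-27\right)^{2}}\right)} = \frac{1}{\left(-10\right) \left(-3 + \sqrt{961 + 729}\right)} = \frac{1}{\left(-10\right) \left(-3 + \sqrt{1690}\right)} = \frac{1}{\left(-10\right) \left(-3 + 13 \sqrt{10}\right)} = \frac{1}{30 - 130 \sqrt{10}}$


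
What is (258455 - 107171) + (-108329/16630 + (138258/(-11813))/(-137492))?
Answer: 510756843340789397/3376291190435 ≈ 1.5128e+5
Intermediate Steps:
(258455 - 107171) + (-108329/16630 + (138258/(-11813))/(-137492)) = 151284 + (-108329*1/16630 + (138258*(-1/11813))*(-1/137492)) = 151284 + (-108329/16630 - 138258/11813*(-1/137492)) = 151284 + (-108329/16630 + 69129/812096498) = 151284 - 21993112979143/3376291190435 = 510756843340789397/3376291190435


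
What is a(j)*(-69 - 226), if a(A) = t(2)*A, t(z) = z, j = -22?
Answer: 12980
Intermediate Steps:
a(A) = 2*A
a(j)*(-69 - 226) = (2*(-22))*(-69 - 226) = -44*(-295) = 12980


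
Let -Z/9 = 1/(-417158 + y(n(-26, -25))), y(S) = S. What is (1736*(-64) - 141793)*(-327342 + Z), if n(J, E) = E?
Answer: 11511999370223523/139061 ≈ 8.2784e+10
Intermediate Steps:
Z = 3/139061 (Z = -9/(-417158 - 25) = -9/(-417183) = -9*(-1/417183) = 3/139061 ≈ 2.1573e-5)
(1736*(-64) - 141793)*(-327342 + Z) = (1736*(-64) - 141793)*(-327342 + 3/139061) = (-111104 - 141793)*(-45520505859/139061) = -252897*(-45520505859/139061) = 11511999370223523/139061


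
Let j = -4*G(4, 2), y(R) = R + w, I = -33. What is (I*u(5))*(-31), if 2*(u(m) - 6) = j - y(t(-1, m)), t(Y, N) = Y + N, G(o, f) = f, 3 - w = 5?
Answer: 1023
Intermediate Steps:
w = -2 (w = 3 - 1*5 = 3 - 5 = -2)
t(Y, N) = N + Y
y(R) = -2 + R (y(R) = R - 2 = -2 + R)
j = -8 (j = -4*2 = -8)
u(m) = 7/2 - m/2 (u(m) = 6 + (-8 - (-2 + (m - 1)))/2 = 6 + (-8 - (-2 + (-1 + m)))/2 = 6 + (-8 - (-3 + m))/2 = 6 + (-8 + (3 - m))/2 = 6 + (-5 - m)/2 = 6 + (-5/2 - m/2) = 7/2 - m/2)
(I*u(5))*(-31) = -33*(7/2 - ½*5)*(-31) = -33*(7/2 - 5/2)*(-31) = -33*1*(-31) = -33*(-31) = 1023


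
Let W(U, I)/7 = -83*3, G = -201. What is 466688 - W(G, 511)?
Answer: 468431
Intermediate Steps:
W(U, I) = -1743 (W(U, I) = 7*(-83*3) = 7*(-249) = -1743)
466688 - W(G, 511) = 466688 - 1*(-1743) = 466688 + 1743 = 468431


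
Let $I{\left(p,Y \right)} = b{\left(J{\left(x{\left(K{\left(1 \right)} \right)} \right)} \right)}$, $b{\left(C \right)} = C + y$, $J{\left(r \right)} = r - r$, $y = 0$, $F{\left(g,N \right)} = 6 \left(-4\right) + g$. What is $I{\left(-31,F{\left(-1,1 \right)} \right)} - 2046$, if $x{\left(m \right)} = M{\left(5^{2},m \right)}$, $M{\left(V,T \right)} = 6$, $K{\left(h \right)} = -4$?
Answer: $-2046$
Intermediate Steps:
$x{\left(m \right)} = 6$
$F{\left(g,N \right)} = -24 + g$
$J{\left(r \right)} = 0$
$b{\left(C \right)} = C$ ($b{\left(C \right)} = C + 0 = C$)
$I{\left(p,Y \right)} = 0$
$I{\left(-31,F{\left(-1,1 \right)} \right)} - 2046 = 0 - 2046 = -2046$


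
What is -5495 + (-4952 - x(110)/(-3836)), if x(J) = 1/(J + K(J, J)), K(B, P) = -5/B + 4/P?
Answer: -242431849199/23205882 ≈ -10447.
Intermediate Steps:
x(J) = 1/(J - 1/J) (x(J) = 1/(J + (-5/J + 4/J)) = 1/(J - 1/J))
-5495 + (-4952 - x(110)/(-3836)) = -5495 + (-4952 - 110/(-1 + 110²)/(-3836)) = -5495 + (-4952 - 110/(-1 + 12100)*(-1)/3836) = -5495 + (-4952 - 110/12099*(-1)/3836) = -5495 + (-4952 - 110*(1/12099)*(-1)/3836) = -5495 + (-4952 - 110*(-1)/(12099*3836)) = -5495 + (-4952 - 1*(-55/23205882)) = -5495 + (-4952 + 55/23205882) = -5495 - 114915527609/23205882 = -242431849199/23205882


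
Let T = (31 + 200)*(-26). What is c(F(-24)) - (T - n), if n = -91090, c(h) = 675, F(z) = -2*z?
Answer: -84409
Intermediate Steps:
T = -6006 (T = 231*(-26) = -6006)
c(F(-24)) - (T - n) = 675 - (-6006 - 1*(-91090)) = 675 - (-6006 + 91090) = 675 - 1*85084 = 675 - 85084 = -84409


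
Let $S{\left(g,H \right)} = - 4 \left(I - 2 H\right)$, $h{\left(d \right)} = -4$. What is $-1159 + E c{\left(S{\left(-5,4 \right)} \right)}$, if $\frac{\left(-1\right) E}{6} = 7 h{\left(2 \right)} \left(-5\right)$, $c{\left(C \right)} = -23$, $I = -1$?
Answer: $18161$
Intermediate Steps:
$S{\left(g,H \right)} = 4 + 8 H$ ($S{\left(g,H \right)} = - 4 \left(-1 - 2 H\right) = 4 + 8 H$)
$E = -840$ ($E = - 6 \cdot 7 \left(-4\right) \left(-5\right) = - 6 \left(\left(-28\right) \left(-5\right)\right) = \left(-6\right) 140 = -840$)
$-1159 + E c{\left(S{\left(-5,4 \right)} \right)} = -1159 - -19320 = -1159 + 19320 = 18161$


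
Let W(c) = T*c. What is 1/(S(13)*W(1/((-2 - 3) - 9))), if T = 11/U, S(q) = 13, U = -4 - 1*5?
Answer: 126/143 ≈ 0.88112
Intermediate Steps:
U = -9 (U = -4 - 5 = -9)
T = -11/9 (T = 11/(-9) = 11*(-⅑) = -11/9 ≈ -1.2222)
W(c) = -11*c/9
1/(S(13)*W(1/((-2 - 3) - 9))) = 1/(13*(-11/(9*((-2 - 3) - 9)))) = 1/(13*(-11/(9*(-5 - 9)))) = 1/(13*(-11/9/(-14))) = 1/(13*(-11/9*(-1/14))) = 1/(13*(11/126)) = 1/(143/126) = 126/143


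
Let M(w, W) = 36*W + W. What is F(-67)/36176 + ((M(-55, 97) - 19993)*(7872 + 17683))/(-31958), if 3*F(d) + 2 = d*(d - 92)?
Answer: 1197256209811/91272048 ≈ 13117.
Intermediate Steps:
M(w, W) = 37*W
F(d) = -⅔ + d*(-92 + d)/3 (F(d) = -⅔ + (d*(d - 92))/3 = -⅔ + (d*(-92 + d))/3 = -⅔ + d*(-92 + d)/3)
F(-67)/36176 + ((M(-55, 97) - 19993)*(7872 + 17683))/(-31958) = (-⅔ - 92/3*(-67) + (⅓)*(-67)²)/36176 + ((37*97 - 19993)*(7872 + 17683))/(-31958) = (-⅔ + 6164/3 + (⅓)*4489)*(1/36176) + ((3589 - 19993)*25555)*(-1/31958) = (-⅔ + 6164/3 + 4489/3)*(1/36176) - 16404*25555*(-1/31958) = (10651/3)*(1/36176) - 419204220*(-1/31958) = 10651/108528 + 11031690/841 = 1197256209811/91272048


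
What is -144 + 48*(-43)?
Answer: -2208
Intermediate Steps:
-144 + 48*(-43) = -144 - 2064 = -2208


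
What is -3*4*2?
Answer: -24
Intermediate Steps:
-3*4*2 = -12*2 = -24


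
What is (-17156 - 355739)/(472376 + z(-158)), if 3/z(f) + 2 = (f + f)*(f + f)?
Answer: -37235057330/47168633107 ≈ -0.78940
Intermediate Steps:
z(f) = 3/(-2 + 4*f²) (z(f) = 3/(-2 + (f + f)*(f + f)) = 3/(-2 + (2*f)*(2*f)) = 3/(-2 + 4*f²))
(-17156 - 355739)/(472376 + z(-158)) = (-17156 - 355739)/(472376 + 3/(2*(-1 + 2*(-158)²))) = -372895/(472376 + 3/(2*(-1 + 2*24964))) = -372895/(472376 + 3/(2*(-1 + 49928))) = -372895/(472376 + (3/2)/49927) = -372895/(472376 + (3/2)*(1/49927)) = -372895/(472376 + 3/99854) = -372895/47168633107/99854 = -372895*99854/47168633107 = -37235057330/47168633107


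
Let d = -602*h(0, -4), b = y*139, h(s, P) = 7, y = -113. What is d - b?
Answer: 11493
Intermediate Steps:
b = -15707 (b = -113*139 = -15707)
d = -4214 (d = -602*7 = -4214)
d - b = -4214 - 1*(-15707) = -4214 + 15707 = 11493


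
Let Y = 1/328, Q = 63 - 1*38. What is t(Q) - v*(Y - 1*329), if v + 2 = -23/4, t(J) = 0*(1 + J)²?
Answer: -3345241/1312 ≈ -2549.7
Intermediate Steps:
Q = 25 (Q = 63 - 38 = 25)
t(J) = 0
Y = 1/328 ≈ 0.0030488
v = -31/4 (v = -2 - 23/4 = -31/4 ≈ -7.7500)
t(Q) - v*(Y - 1*329) = 0 - (-31)*(1/328 - 1*329)/4 = 0 - (-31)*(1/328 - 329)/4 = 0 - (-31)*(-107911)/(4*328) = 0 - 1*3345241/1312 = 0 - 3345241/1312 = -3345241/1312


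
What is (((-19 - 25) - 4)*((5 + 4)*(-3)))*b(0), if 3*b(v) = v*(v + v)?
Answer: 0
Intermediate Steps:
b(v) = 2*v²/3 (b(v) = (v*(v + v))/3 = (v*(2*v))/3 = (2*v²)/3 = 2*v²/3)
(((-19 - 25) - 4)*((5 + 4)*(-3)))*b(0) = (((-19 - 25) - 4)*((5 + 4)*(-3)))*((⅔)*0²) = ((-44 - 4)*(9*(-3)))*((⅔)*0) = -48*(-27)*0 = 1296*0 = 0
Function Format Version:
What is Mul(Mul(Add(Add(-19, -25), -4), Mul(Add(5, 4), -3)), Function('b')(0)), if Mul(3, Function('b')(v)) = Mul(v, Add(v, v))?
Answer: 0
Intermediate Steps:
Function('b')(v) = Mul(Rational(2, 3), Pow(v, 2)) (Function('b')(v) = Mul(Rational(1, 3), Mul(v, Add(v, v))) = Mul(Rational(1, 3), Mul(v, Mul(2, v))) = Mul(Rational(1, 3), Mul(2, Pow(v, 2))) = Mul(Rational(2, 3), Pow(v, 2)))
Mul(Mul(Add(Add(-19, -25), -4), Mul(Add(5, 4), -3)), Function('b')(0)) = Mul(Mul(Add(Add(-19, -25), -4), Mul(Add(5, 4), -3)), Mul(Rational(2, 3), Pow(0, 2))) = Mul(Mul(Add(-44, -4), Mul(9, -3)), Mul(Rational(2, 3), 0)) = Mul(Mul(-48, -27), 0) = Mul(1296, 0) = 0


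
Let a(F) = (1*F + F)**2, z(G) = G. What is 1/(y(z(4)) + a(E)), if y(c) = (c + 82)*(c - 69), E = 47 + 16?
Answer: 1/10286 ≈ 9.7219e-5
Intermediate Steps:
E = 63
y(c) = (-69 + c)*(82 + c) (y(c) = (82 + c)*(-69 + c) = (-69 + c)*(82 + c))
a(F) = 4*F**2 (a(F) = (F + F)**2 = (2*F)**2 = 4*F**2)
1/(y(z(4)) + a(E)) = 1/((-5658 + 4**2 + 13*4) + 4*63**2) = 1/((-5658 + 16 + 52) + 4*3969) = 1/(-5590 + 15876) = 1/10286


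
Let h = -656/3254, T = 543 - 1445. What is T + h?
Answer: -1467882/1627 ≈ -902.20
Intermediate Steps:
T = -902
h = -328/1627 (h = -656*1/3254 = -328/1627 ≈ -0.20160)
T + h = -902 - 328/1627 = -1467882/1627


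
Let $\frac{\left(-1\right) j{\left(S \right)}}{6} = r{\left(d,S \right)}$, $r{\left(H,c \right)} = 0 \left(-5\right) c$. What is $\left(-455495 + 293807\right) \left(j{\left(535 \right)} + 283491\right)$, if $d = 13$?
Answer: $-45837092808$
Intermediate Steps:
$r{\left(H,c \right)} = 0$ ($r{\left(H,c \right)} = 0 c = 0$)
$j{\left(S \right)} = 0$ ($j{\left(S \right)} = \left(-6\right) 0 = 0$)
$\left(-455495 + 293807\right) \left(j{\left(535 \right)} + 283491\right) = \left(-455495 + 293807\right) \left(0 + 283491\right) = \left(-161688\right) 283491 = -45837092808$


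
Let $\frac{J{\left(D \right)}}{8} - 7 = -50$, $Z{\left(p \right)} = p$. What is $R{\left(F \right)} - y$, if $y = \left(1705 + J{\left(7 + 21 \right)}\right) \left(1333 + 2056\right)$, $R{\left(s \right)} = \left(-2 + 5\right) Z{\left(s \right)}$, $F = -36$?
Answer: $-4612537$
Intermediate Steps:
$R{\left(s \right)} = 3 s$ ($R{\left(s \right)} = \left(-2 + 5\right) s = 3 s$)
$J{\left(D \right)} = -344$ ($J{\left(D \right)} = 56 + 8 \left(-50\right) = 56 - 400 = -344$)
$y = 4612429$ ($y = \left(1705 - 344\right) \left(1333 + 2056\right) = 1361 \cdot 3389 = 4612429$)
$R{\left(F \right)} - y = 3 \left(-36\right) - 4612429 = -108 - 4612429 = -4612537$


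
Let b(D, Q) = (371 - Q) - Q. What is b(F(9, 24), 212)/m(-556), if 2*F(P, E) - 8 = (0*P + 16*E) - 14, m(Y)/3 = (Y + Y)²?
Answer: -53/3709632 ≈ -1.4287e-5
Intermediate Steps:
m(Y) = 12*Y² (m(Y) = 3*(Y + Y)² = 3*(2*Y)² = 3*(4*Y²) = 12*Y²)
F(P, E) = -3 + 8*E (F(P, E) = 4 + ((0*P + 16*E) - 14)/2 = 4 + ((0 + 16*E) - 14)/2 = 4 + (16*E - 14)/2 = 4 + (-14 + 16*E)/2 = 4 + (-7 + 8*E) = -3 + 8*E)
b(D, Q) = 371 - 2*Q
b(F(9, 24), 212)/m(-556) = (371 - 2*212)/((12*(-556)²)) = (371 - 424)/((12*309136)) = -53/3709632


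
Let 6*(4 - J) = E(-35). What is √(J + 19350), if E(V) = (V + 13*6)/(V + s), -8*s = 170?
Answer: 2*√9798027/45 ≈ 139.12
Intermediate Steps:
s = -85/4 (s = -⅛*170 = -85/4 ≈ -21.250)
E(V) = (78 + V)/(-85/4 + V) (E(V) = (V + 13*6)/(V - 85/4) = (V + 78)/(-85/4 + V) = (78 + V)/(-85/4 + V))
J = 2786/675 (J = 4 - 2*(78 - 35)/(3*(-85 + 4*(-35))) = 4 - 2*43/(3*(-85 - 140)) = 4 - 2*43/(3*(-225)) = 4 - 2*(-1)*43/(3*225) = 4 - ⅙*(-172/225) = 4 + 86/675 = 2786/675 ≈ 4.1274)
√(J + 19350) = √(2786/675 + 19350) = √(13064036/675) = 2*√9798027/45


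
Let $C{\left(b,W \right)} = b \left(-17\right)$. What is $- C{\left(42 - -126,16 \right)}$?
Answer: $2856$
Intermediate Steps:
$C{\left(b,W \right)} = - 17 b$
$- C{\left(42 - -126,16 \right)} = - \left(-17\right) \left(42 - -126\right) = - \left(-17\right) \left(42 + 126\right) = - \left(-17\right) 168 = \left(-1\right) \left(-2856\right) = 2856$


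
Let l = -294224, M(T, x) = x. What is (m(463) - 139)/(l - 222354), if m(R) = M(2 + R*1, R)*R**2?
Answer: -49626354/258289 ≈ -192.14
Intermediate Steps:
m(R) = R**3 (m(R) = R*R**2 = R**3)
(m(463) - 139)/(l - 222354) = (463**3 - 139)/(-294224 - 222354) = (99252847 - 139)/(-516578) = 99252708*(-1/516578) = -49626354/258289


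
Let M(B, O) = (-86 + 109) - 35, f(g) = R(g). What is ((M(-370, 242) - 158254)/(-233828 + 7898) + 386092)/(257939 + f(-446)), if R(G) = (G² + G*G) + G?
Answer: 43614961913/74028788625 ≈ 0.58916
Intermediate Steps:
R(G) = G + 2*G² (R(G) = (G² + G²) + G = 2*G² + G = G + 2*G²)
f(g) = g*(1 + 2*g)
M(B, O) = -12 (M(B, O) = 23 - 35 = -12)
((M(-370, 242) - 158254)/(-233828 + 7898) + 386092)/(257939 + f(-446)) = ((-12 - 158254)/(-233828 + 7898) + 386092)/(257939 - 446*(1 + 2*(-446))) = (-158266/(-225930) + 386092)/(257939 - 446*(1 - 892)) = (-158266*(-1/225930) + 386092)/(257939 - 446*(-891)) = (79133/112965 + 386092)/(257939 + 397386) = (43614961913/112965)/655325 = (43614961913/112965)*(1/655325) = 43614961913/74028788625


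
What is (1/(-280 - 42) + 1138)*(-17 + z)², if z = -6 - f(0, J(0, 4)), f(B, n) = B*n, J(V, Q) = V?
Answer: 8428005/14 ≈ 6.0200e+5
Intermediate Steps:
z = -6 (z = -6 - 0*0 = -6 - 1*0 = -6 + 0 = -6)
(1/(-280 - 42) + 1138)*(-17 + z)² = (1/(-280 - 42) + 1138)*(-17 - 6)² = (1/(-322) + 1138)*(-23)² = (-1/322 + 1138)*529 = (366435/322)*529 = 8428005/14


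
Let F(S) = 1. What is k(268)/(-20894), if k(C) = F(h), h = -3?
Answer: -1/20894 ≈ -4.7861e-5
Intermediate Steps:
k(C) = 1
k(268)/(-20894) = 1/(-20894) = 1*(-1/20894) = -1/20894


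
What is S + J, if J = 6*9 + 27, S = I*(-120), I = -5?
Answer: 681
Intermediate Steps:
S = 600 (S = -5*(-120) = 600)
J = 81 (J = 54 + 27 = 81)
S + J = 600 + 81 = 681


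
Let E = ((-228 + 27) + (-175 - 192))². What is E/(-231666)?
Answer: -161312/115833 ≈ -1.3926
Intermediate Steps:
E = 322624 (E = (-201 - 367)² = (-568)² = 322624)
E/(-231666) = 322624/(-231666) = 322624*(-1/231666) = -161312/115833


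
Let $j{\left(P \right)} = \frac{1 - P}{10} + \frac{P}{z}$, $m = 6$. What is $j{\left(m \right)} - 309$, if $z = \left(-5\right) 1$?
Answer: $- \frac{3107}{10} \approx -310.7$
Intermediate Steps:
$z = -5$
$j{\left(P \right)} = \frac{1}{10} - \frac{3 P}{10}$ ($j{\left(P \right)} = \frac{1 - P}{10} + \frac{P}{-5} = \left(1 - P\right) \frac{1}{10} + P \left(- \frac{1}{5}\right) = \left(\frac{1}{10} - \frac{P}{10}\right) - \frac{P}{5} = \frac{1}{10} - \frac{3 P}{10}$)
$j{\left(m \right)} - 309 = \left(\frac{1}{10} - \frac{9}{5}\right) - 309 = - \frac{17}{10} - 309 = - \frac{3107}{10}$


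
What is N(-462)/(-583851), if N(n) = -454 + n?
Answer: 916/583851 ≈ 0.0015689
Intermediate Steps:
N(-462)/(-583851) = (-454 - 462)/(-583851) = -916*(-1/583851) = 916/583851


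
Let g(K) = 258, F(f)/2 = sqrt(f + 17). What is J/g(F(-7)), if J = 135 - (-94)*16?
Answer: 1639/258 ≈ 6.3527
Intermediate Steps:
F(f) = 2*sqrt(17 + f) (F(f) = 2*sqrt(f + 17) = 2*sqrt(17 + f))
J = 1639 (J = 135 - 94*(-16) = 135 + 1504 = 1639)
J/g(F(-7)) = 1639/258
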